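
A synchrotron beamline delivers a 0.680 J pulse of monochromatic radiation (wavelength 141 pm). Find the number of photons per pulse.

4.83 × 10^14 photons

Per-photon energy: E = 1.409 × 10^-15 J (from wavelength = 141 pm).
N = E_total / E_photon = 0.680 J / 1.409 × 10^-15 J = 4.83 × 10^14.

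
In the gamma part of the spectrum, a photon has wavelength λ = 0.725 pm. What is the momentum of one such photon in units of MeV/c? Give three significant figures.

1.71 MeV/c

In SI units: λ = 0.725 pm = 7.25 × 10^-13 m.
Since p = h/λ for a photon, p = 9.139 × 10^-22 kg·m/s.
Converting to MeV/c: p = 1.710 MeV/c ≈ 1.71 MeV/c.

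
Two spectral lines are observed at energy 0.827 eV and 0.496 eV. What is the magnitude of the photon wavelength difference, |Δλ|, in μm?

1.00 μm

Using λ = hc/E: λ₁ = 1.499 × 10^-6 m, λ₂ = 2.500 × 10^-6 m.
|Δλ| = |1.499 × 10^-6 − 2.500 × 10^-6| = 1.00 × 10^-6 m = 1.00 μm.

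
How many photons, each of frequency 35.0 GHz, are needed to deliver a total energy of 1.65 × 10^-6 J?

7.11 × 10^16 photons

Per-photon energy: E = 2.319 × 10^-23 J (from frequency = 35.0 GHz).
N = E_total / E_photon = 1.65 × 10^-6 J / 2.319 × 10^-23 J = 7.11 × 10^16.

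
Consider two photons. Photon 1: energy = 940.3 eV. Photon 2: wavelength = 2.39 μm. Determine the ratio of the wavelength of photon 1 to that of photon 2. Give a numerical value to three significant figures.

λ_1 = 1.319e-9 m (from energy = 940.3 eV, via λ = hc/E).
λ_2 = 2.390e-6 m (from wavelength = 2.39 μm, via λ given directly).
Ratio = 1.319e-9 / 2.390e-6 = 5.52e-4.

5.52e-4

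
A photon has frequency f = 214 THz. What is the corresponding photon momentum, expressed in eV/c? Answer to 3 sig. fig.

0.885 eV/c

Use h = 6.62607015e-34 J·s, c = 2.99792458e8 m/s, 1 eV = 1.602176634e-19 J.
First convert: f = 214 THz = 2.14e14 Hz.
Since p = hf/c for a photon, p = 4.730e-28 kg·m/s.
Converting to eV/c: p = 0.8850 eV/c ≈ 0.885 eV/c.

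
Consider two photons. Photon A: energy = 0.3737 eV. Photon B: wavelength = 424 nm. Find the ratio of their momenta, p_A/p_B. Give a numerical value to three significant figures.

p_A = 1.997e-28 kg·m/s (from energy = 0.3737 eV, via p = E/c).
p_B = 1.563e-27 kg·m/s (from wavelength = 424 nm, via p = h/λ).
Ratio = 1.997e-28 / 1.563e-27 = 0.128.

0.128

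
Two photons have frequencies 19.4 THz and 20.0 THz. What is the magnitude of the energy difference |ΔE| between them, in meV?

Using E = hf: E₁ = 1.285e-20 J, E₂ = 1.325e-20 J.
|ΔE| = |1.285e-20 − 1.325e-20| = 3.98e-22 J = 2.48 meV.

2.48 meV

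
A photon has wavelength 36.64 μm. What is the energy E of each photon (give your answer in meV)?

First convert: λ = 36.64 μm = 3.664e-5 m.
For a photon E = hc/λ, so E = 5.422e-21 J.
Converting to meV: E = 33.84 meV ≈ 33.8 meV.

33.8 meV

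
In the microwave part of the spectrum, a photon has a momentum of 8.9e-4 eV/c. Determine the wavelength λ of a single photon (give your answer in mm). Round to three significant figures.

Convert to SI: p = 8.9e-4 eV/c = 4.7564e-31 kg·m/s.
For a photon λ = h/p, so λ = 0.001393 m.
Converting to mm: λ = 1.393 mm ≈ 1.39 mm.

1.39 mm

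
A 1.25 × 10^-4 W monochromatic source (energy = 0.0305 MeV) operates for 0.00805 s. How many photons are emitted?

2.06 × 10^8 photons

Total energy: E_total = P·t = 1.25 × 10^-4 × 0.00805 = 1.006 × 10^-6 J.
Per-photon energy: E = 4.887 × 10^-15 J.
N = E_total / E_photon = 2.06 × 10^8.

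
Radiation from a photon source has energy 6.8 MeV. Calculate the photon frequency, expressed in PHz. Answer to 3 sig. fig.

First convert: E = 6.8 MeV = 1.0895 × 10^-12 J.
The photon relation is f = E/h, giving f = 1.644 × 10^21 Hz.
Converting to PHz: f = 1.644 × 10^6 PHz ≈ 1.64 × 10^6 PHz.

1.64 × 10^6 PHz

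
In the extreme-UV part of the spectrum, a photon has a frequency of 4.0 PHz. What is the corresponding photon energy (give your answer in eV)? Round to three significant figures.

In SI units: f = 4.0 PHz = 4.0 × 10^15 Hz.
The photon relation is E = hf, giving E = 2.650 × 10^-18 J.
Converting to eV: E = 16.54 eV ≈ 16.5 eV.

16.5 eV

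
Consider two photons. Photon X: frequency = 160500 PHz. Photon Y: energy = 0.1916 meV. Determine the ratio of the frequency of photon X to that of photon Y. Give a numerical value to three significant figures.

3.46 × 10^9

f_X = 1.605 × 10^20 Hz (from frequency = 160500 PHz, via f given directly).
f_Y = 4.633 × 10^10 Hz (from energy = 0.1916 meV, via f = E/h).
Ratio = 1.605 × 10^20 / 4.633 × 10^10 = 3.46 × 10^9.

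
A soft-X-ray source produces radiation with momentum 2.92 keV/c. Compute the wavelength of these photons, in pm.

First convert: p = 2.92 keV/c = 1.5605e-24 kg·m/s.
Since λ = h/p for a photon, λ = 4.246e-10 m.
Converting to pm: λ = 424.6 pm ≈ 425 pm.

425 pm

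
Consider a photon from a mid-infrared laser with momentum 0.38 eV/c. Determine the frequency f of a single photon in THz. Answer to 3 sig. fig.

91.9 THz

Convert to SI: p = 0.38 eV/c = 2.0308·10^-28 kg·m/s.
The photon relation is f = pc/h, giving f = 9.188·10^13 Hz.
Converting to THz: f = 91.88 THz ≈ 91.9 THz.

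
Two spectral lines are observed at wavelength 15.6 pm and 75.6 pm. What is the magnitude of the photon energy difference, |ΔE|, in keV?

Using E = hc/λ: E₁ = 1.273e-14 J, E₂ = 2.628e-15 J.
|ΔE| = |1.273e-14 − 2.628e-15| = 1.01e-14 J = 63.1 keV.

63.1 keV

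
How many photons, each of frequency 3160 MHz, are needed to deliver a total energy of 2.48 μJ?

Per-photon energy: E = 2.094 × 10^-24 J (from frequency = 3160 MHz).
N = E_total / E_photon = 2.48 × 10^-6 J / 2.094 × 10^-24 J = 1.18 × 10^18.

1.18 × 10^18 photons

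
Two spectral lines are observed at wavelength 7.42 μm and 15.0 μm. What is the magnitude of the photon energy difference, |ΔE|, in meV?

Using E = hc/λ: E₁ = 2.677e-20 J, E₂ = 1.324e-20 J.
|ΔE| = |2.677e-20 − 1.324e-20| = 1.35e-20 J = 84.4 meV.

84.4 meV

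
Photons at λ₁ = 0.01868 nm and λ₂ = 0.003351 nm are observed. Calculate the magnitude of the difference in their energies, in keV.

304 keV

Using E = hc/λ: E₁ = 1.0634 × 10^-14 J, E₂ = 5.9279 × 10^-14 J.
|ΔE| = |1.0634 × 10^-14 − 5.9279 × 10^-14| = 4.86 × 10^-14 J = 304 keV.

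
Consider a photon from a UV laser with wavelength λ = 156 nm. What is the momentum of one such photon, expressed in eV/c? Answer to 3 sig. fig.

7.95 eV/c

Use h = 6.62607015e-34 J·s, c = 2.99792458e8 m/s, 1 eV = 1.602176634e-19 J.
First convert: λ = 156 nm = 1.56e-7 m.
For a photon p = h/λ, so p = 4.247e-27 kg·m/s.
Converting to eV/c: p = 7.948 eV/c ≈ 7.95 eV/c.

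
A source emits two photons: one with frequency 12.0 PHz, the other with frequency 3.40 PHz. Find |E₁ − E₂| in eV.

35.6 eV

Using E = hf: E₁ = 7.951e-18 J, E₂ = 2.253e-18 J.
|ΔE| = |7.951e-18 − 2.253e-18| = 5.70e-18 J = 35.6 eV.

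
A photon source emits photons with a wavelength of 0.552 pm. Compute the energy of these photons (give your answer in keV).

2250 keV

In SI units: λ = 0.552 pm = 5.52e-13 m.
Apply E = hc/λ: E = 3.599e-13 J.
Converting to keV: E = 2246 keV ≈ 2250 keV.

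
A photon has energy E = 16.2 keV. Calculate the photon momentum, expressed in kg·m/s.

Take c = 2.99792458 × 10^8 m/s, 1 eV = 1.602176634 × 10^-19 J.
Convert to SI: E = 16.2 keV = 2.5955 × 10^-15 J.
Since p = E/c for a photon, p = 8.658 × 10^-24 kg·m/s.
So p ≈ 8.66 × 10^-24 kg·m/s.

8.66 × 10^-24 kg·m/s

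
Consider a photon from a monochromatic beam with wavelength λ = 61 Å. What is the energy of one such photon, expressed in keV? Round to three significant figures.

Use h = 6.62607015 × 10^-34 J·s, c = 2.99792458 × 10^8 m/s, 1 eV = 1.602176634 × 10^-19 J.
First convert: λ = 61 Å = 6.1 × 10^-9 m.
Since E = hc/λ for a photon, E = 3.256 × 10^-17 J.
Converting to keV: E = 0.2033 keV ≈ 0.203 keV.

0.203 keV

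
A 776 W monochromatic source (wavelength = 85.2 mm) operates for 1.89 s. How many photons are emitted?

6.29 × 10^26 photons

Total energy: E_total = P·t = 776 × 1.89 = 1467 J.
Per-photon energy: E = 2.332 × 10^-24 J.
N = E_total / E_photon = 6.29 × 10^26.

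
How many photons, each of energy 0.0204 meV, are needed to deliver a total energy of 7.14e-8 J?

Per-photon energy: E = 3.268e-24 J (from energy = 0.0204 meV).
N = E_total / E_photon = 7.14e-8 J / 3.268e-24 J = 2.18e16.

2.18e16 photons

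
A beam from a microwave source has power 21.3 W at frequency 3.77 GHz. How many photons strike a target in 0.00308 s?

Total energy: E_total = P·t = 21.3 × 0.00308 = 0.06560 J.
Per-photon energy: E = 2.498·10^-24 J.
N = E_total / E_photon = 2.63·10^22.

2.63·10^22 photons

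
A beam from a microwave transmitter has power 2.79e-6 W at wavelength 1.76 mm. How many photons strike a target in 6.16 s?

1.52e17 photons

Total energy: E_total = P·t = 2.79e-6 × 6.16 = 1.719e-5 J.
Per-photon energy: E = 1.129e-22 J.
N = E_total / E_photon = 1.52e17.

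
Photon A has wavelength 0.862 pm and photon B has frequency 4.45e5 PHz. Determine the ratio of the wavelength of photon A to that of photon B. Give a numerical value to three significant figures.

1.28

λ_A = 8.620e-13 m (from wavelength = 0.862 pm, via λ given directly).
λ_B = 6.737e-13 m (from frequency = 4.45e5 PHz, via λ = c/f).
Ratio = 8.620e-13 / 6.737e-13 = 1.28.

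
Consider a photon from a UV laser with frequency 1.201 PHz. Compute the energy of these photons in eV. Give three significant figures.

(h = 6.62607015e-34 J·s, 1 eV = 1.602176634e-19 J.)
Convert to SI: f = 1.201 PHz = 1.201e15 Hz.
For a photon E = hf, so E = 7.958e-19 J.
Converting to eV: E = 4.967 eV ≈ 4.97 eV.

4.97 eV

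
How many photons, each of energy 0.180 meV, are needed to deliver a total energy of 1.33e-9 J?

4.61e13 photons

Per-photon energy: E = 2.884e-23 J (from energy = 0.180 meV).
N = E_total / E_photon = 1.33e-9 J / 2.884e-23 J = 4.61e13.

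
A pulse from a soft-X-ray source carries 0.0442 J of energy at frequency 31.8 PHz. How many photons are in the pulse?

Per-photon energy: E = 2.107e-17 J (from frequency = 31.8 PHz).
N = E_total / E_photon = 0.0442 J / 2.107e-17 J = 2.10e15.

2.10e15 photons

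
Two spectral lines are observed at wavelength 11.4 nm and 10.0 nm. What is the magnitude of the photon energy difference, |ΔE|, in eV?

15.2 eV

Using E = hc/λ: E₁ = 1.742·10^-17 J, E₂ = 1.986·10^-17 J.
|ΔE| = |1.742·10^-17 − 1.986·10^-17| = 2.44·10^-18 J = 15.2 eV.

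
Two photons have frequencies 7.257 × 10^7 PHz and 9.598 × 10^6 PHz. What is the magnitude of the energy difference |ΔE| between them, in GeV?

Using E = hf: E₁ = 4.8085 × 10^-11 J, E₂ = 6.3597 × 10^-12 J.
|ΔE| = |4.8085 × 10^-11 − 6.3597 × 10^-12| = 4.17 × 10^-11 J = 0.260 GeV.

0.260 GeV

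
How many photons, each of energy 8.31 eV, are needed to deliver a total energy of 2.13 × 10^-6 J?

1.60 × 10^12 photons

Per-photon energy: E = 1.331 × 10^-18 J (from energy = 8.31 eV).
N = E_total / E_photon = 2.13 × 10^-6 J / 1.331 × 10^-18 J = 1.60 × 10^12.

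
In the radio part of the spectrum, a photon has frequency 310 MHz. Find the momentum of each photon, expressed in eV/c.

In SI units: f = 310 MHz = 3.10e8 Hz.
The photon relation is p = hf/c, giving p = 6.852e-34 kg·m/s.
Converting to eV/c: p = 1.282e-6 eV/c ≈ 1.28e-6 eV/c.

1.28e-6 eV/c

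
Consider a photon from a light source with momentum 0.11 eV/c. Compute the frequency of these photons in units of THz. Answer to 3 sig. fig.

26.6 THz

First convert: p = 0.11 eV/c = 5.8787·10^-29 kg·m/s.
For a photon f = pc/h, so f = 2.660·10^13 Hz.
Converting to THz: f = 26.60 THz ≈ 26.6 THz.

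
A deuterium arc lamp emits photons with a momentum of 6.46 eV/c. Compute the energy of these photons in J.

1.04 × 10^-18 J

Take c = 2.99792458 × 10^8 m/s, 1 eV = 1.602176634 × 10^-19 J.
Convert to SI: p = 6.46 eV/c = 3.4524 × 10^-27 kg·m/s.
The photon relation is E = pc, giving E = 1.035 × 10^-18 J.
So E ≈ 1.04 × 10^-18 J.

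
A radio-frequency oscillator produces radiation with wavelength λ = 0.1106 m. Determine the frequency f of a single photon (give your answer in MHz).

2710 MHz

Since f = c/λ for a photon, f = 2.711 × 10^9 Hz.
Converting to MHz: f = 2711 MHz ≈ 2710 MHz.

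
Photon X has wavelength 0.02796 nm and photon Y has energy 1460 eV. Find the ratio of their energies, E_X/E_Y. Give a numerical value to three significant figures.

E_X = 7.105 × 10^-15 J (from wavelength = 0.02796 nm, via E = hc/λ).
E_Y = 2.339 × 10^-16 J (from energy = 1460 eV, via E given directly).
Ratio = 7.105 × 10^-15 / 2.339 × 10^-16 = 30.4.

30.4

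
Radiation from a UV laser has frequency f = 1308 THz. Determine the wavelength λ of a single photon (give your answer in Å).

2290 Å

(c = 2.99792458 × 10^8 m/s.)
In SI units: f = 1308 THz = 1.308 × 10^15 Hz.
The photon relation is λ = c/f, giving λ = 2.292 × 10^-7 m.
Converting to Å: λ = 2292 Å ≈ 2290 Å.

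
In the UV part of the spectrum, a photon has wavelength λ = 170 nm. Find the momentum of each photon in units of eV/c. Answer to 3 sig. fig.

(h = 6.62607015 × 10^-34 J·s, c = 2.99792458 × 10^8 m/s, 1 eV = 1.602176634 × 10^-19 J.)
First convert: λ = 170 nm = 1.7 × 10^-7 m.
The photon relation is p = h/λ, giving p = 3.898 × 10^-27 kg·m/s.
Converting to eV/c: p = 7.293 eV/c ≈ 7.29 eV/c.

7.29 eV/c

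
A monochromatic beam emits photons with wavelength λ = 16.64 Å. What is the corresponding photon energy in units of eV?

745 eV

Convert to SI: λ = 16.64 Å = 1.664e-9 m.
The photon relation is E = hc/λ, giving E = 1.194e-16 J.
Converting to eV: E = 745.1 eV ≈ 745 eV.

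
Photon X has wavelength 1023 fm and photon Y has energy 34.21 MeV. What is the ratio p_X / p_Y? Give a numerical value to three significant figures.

0.0354

p_X = 6.477e-22 kg·m/s (from wavelength = 1023 fm, via p = h/λ).
p_Y = 1.828e-20 kg·m/s (from energy = 34.21 MeV, via p = E/c).
Ratio = 6.477e-22 / 1.828e-20 = 0.0354.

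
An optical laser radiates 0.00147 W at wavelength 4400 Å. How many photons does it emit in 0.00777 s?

Total energy: E_total = P·t = 0.00147 × 0.00777 = 1.142e-5 J.
Per-photon energy: E = 4.515e-19 J.
N = E_total / E_photon = 2.53e13.

2.53e13 photons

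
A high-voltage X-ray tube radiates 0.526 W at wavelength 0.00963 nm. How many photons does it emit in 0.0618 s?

Total energy: E_total = P·t = 0.526 × 0.0618 = 0.03251 J.
Per-photon energy: E = 2.063 × 10^-14 J.
N = E_total / E_photon = 1.58 × 10^12.

1.58 × 10^12 photons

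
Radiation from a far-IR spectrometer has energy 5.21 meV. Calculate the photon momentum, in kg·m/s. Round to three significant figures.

Take c = 2.99792458e8 m/s, 1 eV = 1.602176634e-19 J.
First convert: E = 5.21 meV = 8.3473e-22 J.
Since p = E/c for a photon, p = 2.784e-30 kg·m/s.
So p ≈ 2.78e-30 kg·m/s.

2.78e-30 kg·m/s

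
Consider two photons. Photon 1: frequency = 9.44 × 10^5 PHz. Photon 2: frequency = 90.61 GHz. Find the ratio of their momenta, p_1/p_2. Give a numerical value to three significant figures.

1.04 × 10^10

p_1 = 2.086 × 10^-21 kg·m/s (from frequency = 9.44 × 10^5 PHz, via p = hf/c).
p_2 = 2.003 × 10^-31 kg·m/s (from frequency = 90.61 GHz, via p = hf/c).
Ratio = 2.086 × 10^-21 / 2.003 × 10^-31 = 1.04 × 10^10.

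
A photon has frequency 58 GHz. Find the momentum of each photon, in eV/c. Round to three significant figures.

In SI units: f = 58 GHz = 5.8e10 Hz.
Since p = hf/c for a photon, p = 1.282e-31 kg·m/s.
Converting to eV/c: p = 2.399e-4 eV/c ≈ 2.40e-4 eV/c.

2.40e-4 eV/c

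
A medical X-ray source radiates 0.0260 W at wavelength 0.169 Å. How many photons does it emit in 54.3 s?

Total energy: E_total = P·t = 0.0260 × 54.3 = 1.412 J.
Per-photon energy: E = 1.175 × 10^-14 J.
N = E_total / E_photon = 1.20 × 10^14.

1.20 × 10^14 photons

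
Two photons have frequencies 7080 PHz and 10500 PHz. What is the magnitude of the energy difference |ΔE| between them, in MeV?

Using E = hf: E₁ = 4.691 × 10^-15 J, E₂ = 6.957 × 10^-15 J.
|ΔE| = |4.691 × 10^-15 − 6.957 × 10^-15| = 2.27 × 10^-15 J = 0.0141 MeV.

0.0141 MeV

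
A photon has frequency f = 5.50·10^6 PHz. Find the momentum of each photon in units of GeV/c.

0.0227 GeV/c

Convert to SI: f = 5.50·10^6 PHz = 5.50·10^21 Hz.
Since p = hf/c for a photon, p = 1.216·10^-20 kg·m/s.
Converting to GeV/c: p = 0.02275 GeV/c ≈ 0.0227 GeV/c.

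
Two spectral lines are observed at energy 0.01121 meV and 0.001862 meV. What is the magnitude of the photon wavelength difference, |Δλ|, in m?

Using λ = hc/E: λ₁ = 0.11060 m, λ₂ = 0.66587 m.
|Δλ| = |0.11060 − 0.66587| = 0.555 m.

0.555 m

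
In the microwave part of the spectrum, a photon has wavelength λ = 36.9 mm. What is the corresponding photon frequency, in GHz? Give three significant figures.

8.12 GHz

Take c = 2.99792458 × 10^8 m/s.
In SI units: λ = 36.9 mm = 0.0369 m.
For a photon f = c/λ, so f = 8.124 × 10^9 Hz.
Converting to GHz: f = 8.124 GHz ≈ 8.12 GHz.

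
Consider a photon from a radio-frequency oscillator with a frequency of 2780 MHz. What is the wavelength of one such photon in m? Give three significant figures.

Convert to SI: f = 2780 MHz = 2.78 × 10^9 Hz.
Since λ = c/f for a photon, λ = 0.1078 m.
So λ ≈ 0.108 m.

0.108 m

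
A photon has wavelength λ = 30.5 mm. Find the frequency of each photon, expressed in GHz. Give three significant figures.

9.83 GHz

Convert to SI: λ = 30.5 mm = 0.0305 m.
The photon relation is f = c/λ, giving f = 9.829·10^9 Hz.
Converting to GHz: f = 9.829 GHz ≈ 9.83 GHz.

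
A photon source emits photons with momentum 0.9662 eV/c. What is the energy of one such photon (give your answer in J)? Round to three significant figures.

1.55 × 10^-19 J

(c = 2.99792458 × 10^8 m/s, 1 eV = 1.602176634 × 10^-19 J.)
In SI units: p = 0.9662 eV/c = 5.1636 × 10^-28 kg·m/s.
Apply E = pc: E = 1.548 × 10^-19 J.
So E ≈ 1.55 × 10^-19 J.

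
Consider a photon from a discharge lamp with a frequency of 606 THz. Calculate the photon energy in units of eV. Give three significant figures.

2.51 eV

First convert: f = 606 THz = 6.06·10^14 Hz.
The photon relation is E = hf, giving E = 4.015·10^-19 J.
Converting to eV: E = 2.506 eV ≈ 2.51 eV.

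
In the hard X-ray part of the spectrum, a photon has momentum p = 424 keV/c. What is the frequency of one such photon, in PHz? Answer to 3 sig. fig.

1.03·10^5 PHz

Take h = 6.62607015·10^-34 J·s, c = 2.99792458·10^8 m/s, 1 eV = 1.602176634·10^-19 J.
In SI units: p = 424 keV/c = 2.2660·10^-22 kg·m/s.
The photon relation is f = pc/h, giving f = 1.025·10^20 Hz.
Converting to PHz: f = 102500 PHz ≈ 1.03·10^5 PHz.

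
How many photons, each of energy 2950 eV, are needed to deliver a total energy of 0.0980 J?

Per-photon energy: E = 4.726 × 10^-16 J (from energy = 2950 eV).
N = E_total / E_photon = 0.0980 J / 4.726 × 10^-16 J = 2.07 × 10^14.

2.07 × 10^14 photons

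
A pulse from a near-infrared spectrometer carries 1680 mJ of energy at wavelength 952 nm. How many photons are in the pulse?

8.05e18 photons

Per-photon energy: E = 2.087e-19 J (from wavelength = 952 nm).
N = E_total / E_photon = 1.68 J / 2.087e-19 J = 8.05e18.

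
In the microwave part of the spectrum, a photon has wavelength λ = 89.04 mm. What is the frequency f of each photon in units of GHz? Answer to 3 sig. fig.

3.37 GHz

Convert to SI: λ = 89.04 mm = 0.08904 m.
For a photon f = c/λ, so f = 3.367 × 10^9 Hz.
Converting to GHz: f = 3.367 GHz ≈ 3.37 GHz.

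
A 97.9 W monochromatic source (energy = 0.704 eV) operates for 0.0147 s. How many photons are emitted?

Total energy: E_total = P·t = 97.9 × 0.0147 = 1.439 J.
Per-photon energy: E = 1.128 × 10^-19 J.
N = E_total / E_photon = 1.28 × 10^19.

1.28 × 10^19 photons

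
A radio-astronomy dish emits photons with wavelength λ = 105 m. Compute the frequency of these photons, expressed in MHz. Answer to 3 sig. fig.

2.86 MHz

Since f = c/λ for a photon, f = 2.855e6 Hz.
Converting to MHz: f = 2.855 MHz ≈ 2.86 MHz.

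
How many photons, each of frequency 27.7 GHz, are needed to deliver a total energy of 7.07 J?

3.85e23 photons

Per-photon energy: E = 1.835e-23 J (from frequency = 27.7 GHz).
N = E_total / E_photon = 7.07 J / 1.835e-23 J = 3.85e23.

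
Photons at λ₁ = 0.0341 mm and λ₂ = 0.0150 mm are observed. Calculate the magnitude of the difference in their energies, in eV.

0.0463 eV

Using E = hc/λ: E₁ = 5.825·10^-21 J, E₂ = 1.324·10^-20 J.
|ΔE| = |5.825·10^-21 − 1.324·10^-20| = 7.42·10^-21 J = 0.0463 eV.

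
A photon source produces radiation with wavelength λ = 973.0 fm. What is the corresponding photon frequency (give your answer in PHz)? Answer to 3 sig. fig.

3.08e5 PHz

(c = 2.99792458e8 m/s.)
Convert to SI: λ = 973.0 fm = 9.730e-13 m.
The photon relation is f = c/λ, giving f = 3.081e20 Hz.
Converting to PHz: f = 308100 PHz ≈ 3.08e5 PHz.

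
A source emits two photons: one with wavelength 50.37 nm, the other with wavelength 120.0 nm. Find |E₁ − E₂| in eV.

Using E = hc/λ: E₁ = 3.9437e-18 J, E₂ = 1.6554e-18 J.
|ΔE| = |3.9437e-18 − 1.6554e-18| = 2.29e-18 J = 14.3 eV.

14.3 eV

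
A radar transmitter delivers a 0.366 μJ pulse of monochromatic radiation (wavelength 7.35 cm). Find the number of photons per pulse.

Per-photon energy: E = 2.703 × 10^-24 J (from wavelength = 7.35 cm).
N = E_total / E_photon = 3.66 × 10^-7 J / 2.703 × 10^-24 J = 1.35 × 10^17.

1.35 × 10^17 photons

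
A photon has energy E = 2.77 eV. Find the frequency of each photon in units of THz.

In SI units: E = 2.77 eV = 4.4380e-19 J.
Since f = E/h for a photon, f = 6.698e14 Hz.
Converting to THz: f = 669.8 THz ≈ 670 THz.

670 THz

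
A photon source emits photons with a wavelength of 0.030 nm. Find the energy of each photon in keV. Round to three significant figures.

41.3 keV

Use h = 6.62607015 × 10^-34 J·s, c = 2.99792458 × 10^8 m/s, 1 eV = 1.602176634 × 10^-19 J.
First convert: λ = 0.030 nm = 3.0 × 10^-11 m.
For a photon E = hc/λ, so E = 6.621 × 10^-15 J.
Converting to keV: E = 41.33 keV ≈ 41.3 keV.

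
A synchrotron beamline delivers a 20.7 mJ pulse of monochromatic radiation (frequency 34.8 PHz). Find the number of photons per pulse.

8.98e14 photons

Per-photon energy: E = 2.306e-17 J (from frequency = 34.8 PHz).
N = E_total / E_photon = 0.0207 J / 2.306e-17 J = 8.98e14.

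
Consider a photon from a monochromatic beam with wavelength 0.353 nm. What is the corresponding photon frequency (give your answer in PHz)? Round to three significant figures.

First convert: λ = 0.353 nm = 3.53 × 10^-10 m.
Since f = c/λ for a photon, f = 8.493 × 10^17 Hz.
Converting to PHz: f = 849.3 PHz ≈ 849 PHz.

849 PHz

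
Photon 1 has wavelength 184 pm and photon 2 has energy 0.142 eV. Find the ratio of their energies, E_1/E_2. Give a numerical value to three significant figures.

4.75·10^4

E_1 = 1.080·10^-15 J (from wavelength = 184 pm, via E = hc/λ).
E_2 = 2.275·10^-20 J (from energy = 0.142 eV, via E given directly).
Ratio = 1.080·10^-15 / 2.275·10^-20 = 4.75·10^4.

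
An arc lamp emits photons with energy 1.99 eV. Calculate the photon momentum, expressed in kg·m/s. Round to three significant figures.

1.06e-27 kg·m/s

Take c = 2.99792458e8 m/s, 1 eV = 1.602176634e-19 J.
Convert to SI: E = 1.99 eV = 3.1883e-19 J.
Since p = E/c for a photon, p = 1.064e-27 kg·m/s.
So p ≈ 1.06e-27 kg·m/s.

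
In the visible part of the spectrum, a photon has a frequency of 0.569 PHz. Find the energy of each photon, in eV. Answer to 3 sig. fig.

2.35 eV

First convert: f = 0.569 PHz = 5.69·10^14 Hz.
Apply E = hf: E = 3.770·10^-19 J.
Converting to eV: E = 2.353 eV ≈ 2.35 eV.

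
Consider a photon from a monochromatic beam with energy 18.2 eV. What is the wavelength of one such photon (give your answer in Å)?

First convert: E = 18.2 eV = 2.9160e-18 J.
The photon relation is λ = hc/E, giving λ = 6.812e-8 m.
Converting to Å: λ = 681.2 Å ≈ 681 Å.

681 Å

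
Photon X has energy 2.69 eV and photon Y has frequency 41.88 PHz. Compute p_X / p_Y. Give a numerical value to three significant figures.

p_X = 1.438e-27 kg·m/s (from energy = 2.69 eV, via p = E/c).
p_Y = 9.256e-26 kg·m/s (from frequency = 41.88 PHz, via p = hf/c).
Ratio = 1.438e-27 / 9.256e-26 = 0.0155.

0.0155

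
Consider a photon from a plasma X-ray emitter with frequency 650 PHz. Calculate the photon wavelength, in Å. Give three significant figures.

Take c = 2.99792458e8 m/s.
First convert: f = 650 PHz = 6.5e17 Hz.
For a photon λ = c/f, so λ = 4.612e-10 m.
Converting to Å: λ = 4.612 Å ≈ 4.61 Å.

4.61 Å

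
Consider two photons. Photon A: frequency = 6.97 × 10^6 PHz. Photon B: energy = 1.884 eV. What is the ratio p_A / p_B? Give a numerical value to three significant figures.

1.53 × 10^7

p_A = 1.541 × 10^-20 kg·m/s (from frequency = 6.97 × 10^6 PHz, via p = hf/c).
p_B = 1.007 × 10^-27 kg·m/s (from energy = 1.884 eV, via p = E/c).
Ratio = 1.541 × 10^-20 / 1.007 × 10^-27 = 1.53 × 10^7.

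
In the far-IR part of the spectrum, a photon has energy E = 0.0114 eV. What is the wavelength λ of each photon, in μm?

109 μm

(h = 6.62607015 × 10^-34 J·s, c = 2.99792458 × 10^8 m/s, 1 eV = 1.602176634 × 10^-19 J.)
First convert: E = 0.0114 eV = 1.8265 × 10^-21 J.
Since λ = hc/E for a photon, λ = 1.088 × 10^-4 m.
Converting to μm: λ = 108.8 μm ≈ 109 μm.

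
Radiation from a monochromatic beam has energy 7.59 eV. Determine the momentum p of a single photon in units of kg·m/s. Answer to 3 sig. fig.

First convert: E = 7.59 eV = 1.2161e-18 J.
For a photon p = E/c, so p = 4.056e-27 kg·m/s.
So p ≈ 4.06e-27 kg·m/s.

4.06e-27 kg·m/s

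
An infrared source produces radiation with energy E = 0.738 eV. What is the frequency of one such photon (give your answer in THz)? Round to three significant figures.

Use h = 6.62607015 × 10^-34 J·s, 1 eV = 1.602176634 × 10^-19 J.
In SI units: E = 0.738 eV = 1.1824 × 10^-19 J.
For a photon f = E/h, so f = 1.784 × 10^14 Hz.
Converting to THz: f = 178.4 THz ≈ 178 THz.

178 THz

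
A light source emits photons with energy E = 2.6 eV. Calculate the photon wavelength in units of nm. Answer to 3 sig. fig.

In SI units: E = 2.6 eV = 4.1657 × 10^-19 J.
Since λ = hc/E for a photon, λ = 4.769 × 10^-7 m.
Converting to nm: λ = 476.9 nm ≈ 477 nm.

477 nm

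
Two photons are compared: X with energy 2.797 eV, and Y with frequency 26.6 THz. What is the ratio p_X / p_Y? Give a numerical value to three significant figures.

p_X = 1.495·10^-27 kg·m/s (from energy = 2.797 eV, via p = E/c).
p_Y = 5.879·10^-29 kg·m/s (from frequency = 26.6 THz, via p = hf/c).
Ratio = 1.495·10^-27 / 5.879·10^-29 = 25.4.

25.4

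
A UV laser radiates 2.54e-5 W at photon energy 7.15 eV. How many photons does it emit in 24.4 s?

Total energy: E_total = P·t = 2.54e-5 × 24.4 = 6.198e-4 J.
Per-photon energy: E = 1.146e-18 J.
N = E_total / E_photon = 5.41e14.

5.41e14 photons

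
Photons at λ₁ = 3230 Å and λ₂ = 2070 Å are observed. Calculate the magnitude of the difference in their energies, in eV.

2.15 eV

Using E = hc/λ: E₁ = 6.150e-19 J, E₂ = 9.596e-19 J.
|ΔE| = |6.150e-19 − 9.596e-19| = 3.45e-19 J = 2.15 eV.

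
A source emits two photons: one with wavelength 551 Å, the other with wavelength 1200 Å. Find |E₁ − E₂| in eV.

Using E = hc/λ: E₁ = 3.605e-18 J, E₂ = 1.655e-18 J.
|ΔE| = |3.605e-18 − 1.655e-18| = 1.95e-18 J = 12.2 eV.

12.2 eV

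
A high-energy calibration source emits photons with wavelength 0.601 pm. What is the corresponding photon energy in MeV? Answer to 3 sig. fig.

Use h = 6.62607015e-34 J·s, c = 2.99792458e8 m/s, 1 eV = 1.602176634e-19 J.
Convert to SI: λ = 0.601 pm = 6.01e-13 m.
Apply E = hc/λ: E = 3.305e-13 J.
Converting to MeV: E = 2.063 MeV ≈ 2.06 MeV.

2.06 MeV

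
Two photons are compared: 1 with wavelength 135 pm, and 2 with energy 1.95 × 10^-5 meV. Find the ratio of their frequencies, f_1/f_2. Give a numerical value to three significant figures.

f_1 = 2.221 × 10^18 Hz (from wavelength = 135 pm, via f = c/λ).
f_2 = 4.715 × 10^6 Hz (from energy = 1.95 × 10^-5 meV, via f = E/h).
Ratio = 2.221 × 10^18 / 4.715 × 10^6 = 4.71 × 10^11.

4.71 × 10^11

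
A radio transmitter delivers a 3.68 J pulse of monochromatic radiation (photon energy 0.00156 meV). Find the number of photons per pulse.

1.47e25 photons

Per-photon energy: E = 2.499e-25 J (from energy = 0.00156 meV).
N = E_total / E_photon = 3.68 J / 2.499e-25 J = 1.47e25.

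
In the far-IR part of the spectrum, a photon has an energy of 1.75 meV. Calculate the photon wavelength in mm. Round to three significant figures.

0.708 mm

First convert: E = 1.75 meV = 2.8038 × 10^-22 J.
Apply λ = hc/E: λ = 7.085 × 10^-4 m.
Converting to mm: λ = 0.7085 mm ≈ 0.708 mm.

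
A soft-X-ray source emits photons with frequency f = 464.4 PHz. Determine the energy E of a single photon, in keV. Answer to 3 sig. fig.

First convert: f = 464.4 PHz = 4.644e17 Hz.
For a photon E = hf, so E = 3.077e-16 J.
Converting to keV: E = 1.921 keV ≈ 1.92 keV.

1.92 keV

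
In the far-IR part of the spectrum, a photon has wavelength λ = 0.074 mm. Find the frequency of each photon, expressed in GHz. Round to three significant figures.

Use c = 2.99792458 × 10^8 m/s.
First convert: λ = 0.074 mm = 7.4 × 10^-5 m.
For a photon f = c/λ, so f = 4.051 × 10^12 Hz.
Converting to GHz: f = 4051 GHz ≈ 4050 GHz.

4050 GHz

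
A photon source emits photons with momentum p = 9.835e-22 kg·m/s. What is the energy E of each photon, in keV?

(c = 2.99792458e8 m/s, 1 eV = 1.602176634e-19 J.)
Since E = pc for a photon, E = 2.948e-13 J.
Converting to keV: E = 1840 keV ≈ 1840 keV.

1840 keV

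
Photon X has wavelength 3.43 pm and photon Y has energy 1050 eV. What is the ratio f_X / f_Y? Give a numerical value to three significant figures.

f_X = 8.740 × 10^19 Hz (from wavelength = 3.43 pm, via f = c/λ).
f_Y = 2.539 × 10^17 Hz (from energy = 1050 eV, via f = E/h).
Ratio = 8.740 × 10^19 / 2.539 × 10^17 = 344.

344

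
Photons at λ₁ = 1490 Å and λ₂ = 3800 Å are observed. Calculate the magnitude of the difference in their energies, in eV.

Using E = hc/λ: E₁ = 1.333e-18 J, E₂ = 5.227e-19 J.
|ΔE| = |1.333e-18 − 5.227e-19| = 8.10e-19 J = 5.06 eV.

5.06 eV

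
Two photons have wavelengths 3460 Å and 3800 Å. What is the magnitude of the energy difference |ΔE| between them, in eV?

Using E = hc/λ: E₁ = 5.7412 × 10^-19 J, E₂ = 5.2275 × 10^-19 J.
|ΔE| = |5.7412 × 10^-19 − 5.2275 × 10^-19| = 5.14 × 10^-20 J = 0.321 eV.

0.321 eV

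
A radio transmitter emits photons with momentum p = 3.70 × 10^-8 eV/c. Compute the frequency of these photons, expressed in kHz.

Take h = 6.62607015 × 10^-34 J·s, c = 2.99792458 × 10^8 m/s, 1 eV = 1.602176634 × 10^-19 J.
In SI units: p = 3.70 × 10^-8 eV/c = 1.9774 × 10^-35 kg·m/s.
For a photon f = pc/h, so f = 8.947 × 10^6 Hz.
Converting to kHz: f = 8947 kHz ≈ 8950 kHz.

8950 kHz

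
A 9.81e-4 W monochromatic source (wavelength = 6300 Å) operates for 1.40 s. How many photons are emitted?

4.36e15 photons

Total energy: E_total = P·t = 9.81e-4 × 1.40 = 0.001373 J.
Per-photon energy: E = 3.153e-19 J.
N = E_total / E_photon = 4.36e15.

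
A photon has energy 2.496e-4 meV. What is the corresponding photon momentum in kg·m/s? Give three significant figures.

1.33e-34 kg·m/s

Take c = 2.99792458e8 m/s, 1 eV = 1.602176634e-19 J.
In SI units: E = 2.496e-4 meV = 3.9990e-26 J.
The photon relation is p = E/c, giving p = 1.334e-34 kg·m/s.
So p ≈ 1.33e-34 kg·m/s.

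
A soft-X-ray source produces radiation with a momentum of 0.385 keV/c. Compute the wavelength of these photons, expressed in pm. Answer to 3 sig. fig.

Convert to SI: p = 0.385 keV/c = 2.0576e-25 kg·m/s.
Apply λ = h/p: λ = 3.220e-9 m.
Converting to pm: λ = 3220 pm ≈ 3220 pm.

3220 pm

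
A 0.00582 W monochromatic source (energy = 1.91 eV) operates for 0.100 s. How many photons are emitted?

Total energy: E_total = P·t = 0.00582 × 0.100 = 5.820e-4 J.
Per-photon energy: E = 3.060e-19 J.
N = E_total / E_photon = 1.90e15.

1.90e15 photons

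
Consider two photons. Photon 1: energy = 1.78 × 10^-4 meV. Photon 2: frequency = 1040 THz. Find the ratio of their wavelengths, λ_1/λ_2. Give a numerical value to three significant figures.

λ_1 = 6.965 m (from energy = 1.78 × 10^-4 meV, via λ = hc/E).
λ_2 = 2.883 × 10^-7 m (from frequency = 1040 THz, via λ = c/f).
Ratio = 6.965 / 2.883 × 10^-7 = 2.42 × 10^7.

2.42 × 10^7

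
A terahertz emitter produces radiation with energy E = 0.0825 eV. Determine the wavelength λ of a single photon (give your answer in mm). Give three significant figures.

Take h = 6.62607015 × 10^-34 J·s, c = 2.99792458 × 10^8 m/s, 1 eV = 1.602176634 × 10^-19 J.
Convert to SI: E = 0.0825 eV = 1.3218 × 10^-20 J.
Apply λ = hc/E: λ = 1.503 × 10^-5 m.
Converting to mm: λ = 0.01503 mm ≈ 0.0150 mm.

0.0150 mm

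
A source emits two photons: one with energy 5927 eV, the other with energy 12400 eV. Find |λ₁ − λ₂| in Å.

1.09 Å

Using λ = hc/E: λ₁ = 2.0919 × 10^-10 m, λ₂ = 9.9987 × 10^-11 m.
|Δλ| = |2.0919 × 10^-10 − 9.9987 × 10^-11| = 1.09 × 10^-10 m = 1.09 Å.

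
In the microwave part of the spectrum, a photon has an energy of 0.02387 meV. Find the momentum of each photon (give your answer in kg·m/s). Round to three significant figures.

In SI units: E = 0.02387 meV = 3.8244e-24 J.
Since p = E/c for a photon, p = 1.276e-32 kg·m/s.
So p ≈ 1.28e-32 kg·m/s.

1.28e-32 kg·m/s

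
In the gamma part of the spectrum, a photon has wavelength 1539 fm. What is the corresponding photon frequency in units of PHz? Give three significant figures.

1.95 × 10^5 PHz

In SI units: λ = 1539 fm = 1.539 × 10^-12 m.
Apply f = c/λ: f = 1.948 × 10^20 Hz.
Converting to PHz: f = 194800 PHz ≈ 1.95 × 10^5 PHz.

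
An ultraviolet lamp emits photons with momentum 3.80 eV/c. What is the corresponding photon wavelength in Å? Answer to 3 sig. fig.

3260 Å

(h = 6.62607015 × 10^-34 J·s, c = 2.99792458 × 10^8 m/s, 1 eV = 1.602176634 × 10^-19 J.)
Convert to SI: p = 3.80 eV/c = 2.0308 × 10^-27 kg·m/s.
Apply λ = h/p: λ = 3.263 × 10^-7 m.
Converting to Å: λ = 3263 Å ≈ 3260 Å.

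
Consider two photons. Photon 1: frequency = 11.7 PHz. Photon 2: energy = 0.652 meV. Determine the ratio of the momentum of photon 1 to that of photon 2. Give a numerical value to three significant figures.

7.42e4

p_1 = 2.586e-26 kg·m/s (from frequency = 11.7 PHz, via p = hf/c).
p_2 = 3.484e-31 kg·m/s (from energy = 0.652 meV, via p = E/c).
Ratio = 2.586e-26 / 3.484e-31 = 7.42e4.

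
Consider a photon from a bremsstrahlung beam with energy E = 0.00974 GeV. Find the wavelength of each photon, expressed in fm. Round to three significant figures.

First convert: E = 0.00974 GeV = 1.5605e-12 J.
Apply λ = hc/E: λ = 1.273e-13 m.
Converting to fm: λ = 127.3 fm ≈ 127 fm.

127 fm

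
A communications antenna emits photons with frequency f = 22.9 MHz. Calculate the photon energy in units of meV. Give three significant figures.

Take h = 6.62607015 × 10^-34 J·s, 1 eV = 1.602176634 × 10^-19 J.
First convert: f = 22.9 MHz = 2.29 × 10^7 Hz.
For a photon E = hf, so E = 1.517 × 10^-26 J.
Converting to meV: E = 9.471 × 10^-5 meV ≈ 9.47 × 10^-5 meV.

9.47 × 10^-5 meV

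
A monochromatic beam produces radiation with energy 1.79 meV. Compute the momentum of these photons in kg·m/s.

9.57 × 10^-31 kg·m/s

(c = 2.99792458 × 10^8 m/s, 1 eV = 1.602176634 × 10^-19 J.)
First convert: E = 1.79 meV = 2.8679 × 10^-22 J.
For a photon p = E/c, so p = 9.566 × 10^-31 kg·m/s.
So p ≈ 9.57 × 10^-31 kg·m/s.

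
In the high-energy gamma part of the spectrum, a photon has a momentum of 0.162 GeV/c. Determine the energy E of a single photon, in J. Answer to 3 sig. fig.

In SI units: p = 0.162 GeV/c = 8.6577·10^-20 kg·m/s.
The photon relation is E = pc, giving E = 2.596·10^-11 J.
So E ≈ 2.60·10^-11 J.

2.60·10^-11 J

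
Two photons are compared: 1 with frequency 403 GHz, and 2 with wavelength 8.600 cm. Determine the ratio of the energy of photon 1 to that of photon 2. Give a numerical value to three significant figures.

116

E_1 = 2.670·10^-22 J (from frequency = 403 GHz, via E = hf).
E_2 = 2.310·10^-24 J (from wavelength = 8.600 cm, via E = hc/λ).
Ratio = 2.670·10^-22 / 2.310·10^-24 = 116.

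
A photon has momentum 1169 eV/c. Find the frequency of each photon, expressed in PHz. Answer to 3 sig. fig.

283 PHz

In SI units: p = 1169 eV/c = 6.2475·10^-25 kg·m/s.
Since f = pc/h for a photon, f = 2.827·10^17 Hz.
Converting to PHz: f = 282.7 PHz ≈ 283 PHz.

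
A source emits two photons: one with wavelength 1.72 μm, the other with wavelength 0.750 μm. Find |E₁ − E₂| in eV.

Using E = hc/λ: E₁ = 1.155e-19 J, E₂ = 2.649e-19 J.
|ΔE| = |1.155e-19 − 2.649e-19| = 1.49e-19 J = 0.932 eV.

0.932 eV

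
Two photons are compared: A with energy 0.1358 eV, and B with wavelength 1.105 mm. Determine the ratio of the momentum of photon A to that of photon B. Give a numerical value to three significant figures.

p_A = 7.258 × 10^-29 kg·m/s (from energy = 0.1358 eV, via p = E/c).
p_B = 5.996 × 10^-31 kg·m/s (from wavelength = 1.105 mm, via p = h/λ).
Ratio = 7.258 × 10^-29 / 5.996 × 10^-31 = 121.

121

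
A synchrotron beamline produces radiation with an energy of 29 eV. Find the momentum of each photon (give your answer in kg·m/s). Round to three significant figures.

First convert: E = 29 eV = 4.6463e-18 J.
Since p = E/c for a photon, p = 1.550e-26 kg·m/s.
So p ≈ 1.55e-26 kg·m/s.

1.55e-26 kg·m/s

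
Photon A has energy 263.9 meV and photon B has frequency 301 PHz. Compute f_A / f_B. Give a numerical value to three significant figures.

2.12e-4

f_A = 6.381e13 Hz (from energy = 263.9 meV, via f = E/h).
f_B = 3.010e17 Hz (from frequency = 301 PHz, via f given directly).
Ratio = 6.381e13 / 3.010e17 = 2.12e-4.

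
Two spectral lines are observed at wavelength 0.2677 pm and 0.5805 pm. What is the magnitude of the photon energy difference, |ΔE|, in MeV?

2.50 MeV

Using E = hc/λ: E₁ = 7.4204e-13 J, E₂ = 3.4220e-13 J.
|ΔE| = |7.4204e-13 − 3.4220e-13| = 4.00e-13 J = 2.50 MeV.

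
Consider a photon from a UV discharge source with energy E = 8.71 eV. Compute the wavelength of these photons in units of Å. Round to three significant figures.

1420 Å

First convert: E = 8.71 eV = 1.3955e-18 J.
Since λ = hc/E for a photon, λ = 1.423e-7 m.
Converting to Å: λ = 1423 Å ≈ 1420 Å.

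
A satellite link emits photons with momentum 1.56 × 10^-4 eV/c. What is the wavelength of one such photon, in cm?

Use h = 6.62607015 × 10^-34 J·s, c = 2.99792458 × 10^8 m/s, 1 eV = 1.602176634 × 10^-19 J.
First convert: p = 1.56 × 10^-4 eV/c = 8.3371 × 10^-32 kg·m/s.
The photon relation is λ = h/p, giving λ = 0.007948 m.
Converting to cm: λ = 0.7948 cm ≈ 0.795 cm.

0.795 cm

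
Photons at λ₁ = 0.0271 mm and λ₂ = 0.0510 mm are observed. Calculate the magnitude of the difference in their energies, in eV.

Using E = hc/λ: E₁ = 7.330e-21 J, E₂ = 3.895e-21 J.
|ΔE| = |7.330e-21 − 3.895e-21| = 3.44e-21 J = 0.0214 eV.

0.0214 eV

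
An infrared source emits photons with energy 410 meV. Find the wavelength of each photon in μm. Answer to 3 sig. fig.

3.02 μm

In SI units: E = 410 meV = 6.5689·10^-20 J.
Apply λ = hc/E: λ = 3.024·10^-6 m.
Converting to μm: λ = 3.024 μm ≈ 3.02 μm.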